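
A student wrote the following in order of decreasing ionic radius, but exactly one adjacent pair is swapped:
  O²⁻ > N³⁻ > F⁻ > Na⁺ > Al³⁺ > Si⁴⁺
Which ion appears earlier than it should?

Compare adjacent ions: they are isoelectronic (10 e⁻) and O has more protons than N (8 vs 7), making O²⁻ smaller — yet in this decreasing list O²⁻ sits before N³⁻. Nothing else is reversed, so O²⁻ should move one place to the right.

O²⁻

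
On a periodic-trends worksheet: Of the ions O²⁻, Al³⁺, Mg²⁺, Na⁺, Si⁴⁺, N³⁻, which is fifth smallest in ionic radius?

O²⁻

All of these have 10 electrons (isoelectronic). With the same electron cloud, the ion with the most protons pulls it in tightest. Nuclear charges: Si⁴⁺ (Z=14), Al³⁺ (Z=13), Mg²⁺ (Z=12), Na⁺ (Z=11), O²⁻ (Z=8), N³⁻ (Z=7). Highest Z is smallest.
So the order is Si⁴⁺ < Al³⁺ < Mg²⁺ < Na⁺ < O²⁻ < N³⁻; the 5th-smallest ion is O²⁻.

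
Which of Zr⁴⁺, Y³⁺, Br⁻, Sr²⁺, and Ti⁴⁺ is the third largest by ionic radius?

Y³⁺

Tabulating Z and e⁻: Ti⁴⁺ has 18 e⁻ (Z=22), Zr⁴⁺ has 36 e⁻ (Z=40), Y³⁺ has 36 e⁻ (Z=39), Sr²⁺ has 36 e⁻ (Z=38), Br⁻ has 36 e⁻ (Z=35). Ti⁴⁺ < Zr⁴⁺ (same group, period 4 vs 5); Zr⁴⁺ < Y³⁺ (both 36 e⁻, Z=40>39); Y³⁺ < Sr²⁺ (both 36 e⁻, Z=39>38); Sr²⁺ < Br⁻ (isoelectronic, higher Z=38 is smaller).
Ordering: Ti⁴⁺ < Zr⁴⁺ < Y³⁺ < Sr²⁺ < Br⁻. The third largest is Y³⁺.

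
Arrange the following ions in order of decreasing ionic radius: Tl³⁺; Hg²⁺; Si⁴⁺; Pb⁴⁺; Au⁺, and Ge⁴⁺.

Au⁺ > Hg²⁺ > Tl³⁺ > Pb⁴⁺ > Ge⁴⁺ > Si⁴⁺

Electron counts and nuclear charges: Si⁴⁺: 10 e⁻, Z=14, Ge⁴⁺: 28 e⁻, Z=32, Pb⁴⁺: 78 e⁻, Z=82, Tl³⁺: 78 e⁻, Z=81, Hg²⁺: 78 e⁻, Z=80, Au⁺: 78 e⁻, Z=79. Si⁴⁺ < Ge⁴⁺ (same group, period 3 vs 4); Ge⁴⁺ < Pb⁴⁺ (same group, period 4 vs 6); Pb⁴⁺ < Tl³⁺ (both 78 e⁻, Z=82>81); Tl³⁺ < Hg²⁺ (both 78 e⁻, Z=81>80); Hg²⁺ < Au⁺ (isoelectronic, higher Z=80 is smaller).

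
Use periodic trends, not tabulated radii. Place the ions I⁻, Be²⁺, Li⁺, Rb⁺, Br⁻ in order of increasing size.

Tabulating Z and e⁻: Be²⁺: 2 e⁻, Z=4, Li⁺: 2 e⁻, Z=3, Rb⁺: 36 e⁻, Z=37, Br⁻: 36 e⁻, Z=35, I⁻: 54 e⁻, Z=53. Be²⁺ < Li⁺ (isoelectronic, higher Z=4 is smaller); Li⁺ < Rb⁺ (same group, period 2 vs 5); Rb⁺ < Br⁻ (both 36 e⁻, Z=37>35); Br⁻ < I⁻ (same group, period 4 vs 5).

Be²⁺ < Li⁺ < Rb⁺ < Br⁻ < I⁻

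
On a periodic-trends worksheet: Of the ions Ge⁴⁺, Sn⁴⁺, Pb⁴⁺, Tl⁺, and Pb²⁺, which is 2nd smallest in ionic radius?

Sn⁴⁺

Tabulating Z and e⁻: Ge⁴⁺: 28 e⁻, Z=32, Sn⁴⁺: 46 e⁻, Z=50, Pb⁴⁺: 78 e⁻, Z=82, Pb²⁺: 80 e⁻, Z=82, Tl⁺: 80 e⁻, Z=81. Ge⁴⁺ < Sn⁴⁺ (same group, period 4 vs 5); Sn⁴⁺ < Pb⁴⁺ (same group, 1 shell fewer); Pb⁴⁺ < Pb²⁺ (same element, +4 vs +2); Pb²⁺ < Tl⁺ (isoelectronic, higher Z=82 is smaller).
That gives Ge⁴⁺ < Sn⁴⁺ < Pb⁴⁺ < Pb²⁺ < Tl⁺. From the smallest end, number 2 is Sn⁴⁺.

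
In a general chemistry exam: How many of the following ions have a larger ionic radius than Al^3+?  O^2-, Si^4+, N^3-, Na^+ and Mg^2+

Isoelectronic series (10 e⁻ each). Size is set by nuclear charge: more protons means a smaller ion. Si^4+ (Z=14), Al^3+ (Z=13), Mg^2+ (Z=12), Na^+ (Z=11), O^2- (Z=8), N^3- (Z=7).
Placing each against Al^3+: smaller — Si^4+; larger — Mg^2+, Na^+, O^2-, N^3-. Count: 4.

4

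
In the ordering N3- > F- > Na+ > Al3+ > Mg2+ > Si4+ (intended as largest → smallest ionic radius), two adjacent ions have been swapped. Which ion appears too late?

Mg2+

The pair Al3+, Mg2+ is the wrong way round — both have 10 electrons but Z(Al)=13 > Z(Mg)=12, so Al3+ should be the smaller of the two. All other adjacent pairs agree with periodic trends, so Mg2+ is the misplaced ion.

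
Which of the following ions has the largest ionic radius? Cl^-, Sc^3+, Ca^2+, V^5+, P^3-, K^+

P^3-

All of these have 18 electrons (isoelectronic). With the same electron cloud, the ion with the most protons pulls it in tightest. Nuclear charges: V^5+ (Z=23), Sc^3+ (Z=21), Ca^2+ (Z=20), K^+ (Z=19), Cl^- (Z=17), P^3- (Z=15). Highest Z is smallest.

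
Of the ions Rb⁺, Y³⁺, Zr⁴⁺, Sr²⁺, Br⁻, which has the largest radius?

Isoelectronic series (36 e⁻ each). Size is set by nuclear charge: more protons means a smaller ion. Zr⁴⁺ (Z=40), Y³⁺ (Z=39), Sr²⁺ (Z=38), Rb⁺ (Z=37), Br⁻ (Z=35).

Br⁻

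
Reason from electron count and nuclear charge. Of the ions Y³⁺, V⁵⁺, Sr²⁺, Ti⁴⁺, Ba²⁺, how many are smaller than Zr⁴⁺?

2

First list Z and electron count for each: V⁵⁺ (Z=23, 18 e⁻), Ti⁴⁺ (Z=22, 18 e⁻), Zr⁴⁺ (Z=40, 36 e⁻), Y³⁺ (Z=39, 36 e⁻), Sr²⁺ (Z=38, 36 e⁻), Ba²⁺ (Z=56, 54 e⁻). V⁵⁺ < Ti⁴⁺ (isoelectronic, higher Z=23 is smaller); Ti⁴⁺ < Zr⁴⁺ (same group, 1 shell fewer); Zr⁴⁺ < Y³⁺ (both 36 e⁻, Z=40>39); Y³⁺ < Sr²⁺ (both 36 e⁻, Z=39>38); Sr²⁺ < Ba²⁺ (same group, 1 shell fewer).
Ordering all of them (including Zr⁴⁺) by radius gives V⁵⁺ < Ti⁴⁺ < Zr⁴⁺ < Y³⁺ < Sr²⁺ < Ba²⁺. Count: 2.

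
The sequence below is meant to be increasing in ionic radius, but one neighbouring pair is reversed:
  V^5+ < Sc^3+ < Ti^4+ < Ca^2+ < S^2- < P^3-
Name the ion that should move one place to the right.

Sc^3+

The pair Sc^3+, Ti^4+ is the wrong way round — they are isoelectronic (18 e⁻) and Ti has more protons than Sc (22 vs 21), making Ti^4+ smaller. All other adjacent pairs agree with periodic trends, so Sc^3+ is the misplaced ion.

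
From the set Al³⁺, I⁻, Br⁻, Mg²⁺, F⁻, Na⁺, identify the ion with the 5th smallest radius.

Work out protons and electrons: Al³⁺: 10 e⁻, Z=13, Mg²⁺: 10 e⁻, Z=12, Na⁺: 10 e⁻, Z=11, F⁻: 10 e⁻, Z=9, Br⁻: 36 e⁻, Z=35, I⁻: 54 e⁻, Z=53. Al³⁺ < Mg²⁺ (both 10 e⁻, Z=13>12); Mg²⁺ < Na⁺ (both 10 e⁻, Z=12>11); Na⁺ < F⁻ (isoelectronic, higher Z=11 is smaller); F⁻ < Br⁻ (same group, 2 shells fewer); Br⁻ < I⁻ (same group, period 4 vs 5).
So the order is Al³⁺ < Mg²⁺ < Na⁺ < F⁻ < Br⁻ < I⁻; the 5th-smallest ion is Br⁻.

Br⁻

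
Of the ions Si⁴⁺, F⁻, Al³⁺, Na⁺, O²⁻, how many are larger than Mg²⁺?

3

Isoelectronic series (10 e⁻ each). Size is set by nuclear charge: more protons means a smaller ion. Si⁴⁺ (Z=14), Al³⁺ (Z=13), Mg²⁺ (Z=12), Na⁺ (Z=11), F⁻ (Z=9), O²⁻ (Z=8).
Ordering all of them (including Mg²⁺) by radius gives Si⁴⁺ < Al³⁺ < Mg²⁺ < Na⁺ < F⁻ < O²⁻. Count: 3.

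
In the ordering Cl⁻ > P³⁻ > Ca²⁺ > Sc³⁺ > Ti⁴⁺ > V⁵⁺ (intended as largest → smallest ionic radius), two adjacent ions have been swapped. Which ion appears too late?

P³⁻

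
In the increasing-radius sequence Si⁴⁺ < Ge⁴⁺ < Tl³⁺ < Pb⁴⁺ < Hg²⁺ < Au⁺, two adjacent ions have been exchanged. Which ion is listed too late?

The pair Tl³⁺, Pb⁴⁺ is the wrong way round — Pb⁴⁺ and Tl³⁺ share 78 electrons; the higher nuclear charge on Pb (Z=82) contracts it more, so Pb⁴⁺ < Tl³⁺. All other adjacent pairs agree with periodic trends, so Pb⁴⁺ is the misplaced ion.

Pb⁴⁺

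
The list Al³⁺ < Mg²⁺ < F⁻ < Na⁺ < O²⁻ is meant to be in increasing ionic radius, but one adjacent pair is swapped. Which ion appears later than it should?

Na⁺

Compare adjacent ions: they are isoelectronic (10 e⁻) and Na has more protons than F (11 vs 9), making Na⁺ smaller — yet in this increasing list F⁻ sits before Na⁺. Nothing else is reversed, so Na⁺ should move one place to the left.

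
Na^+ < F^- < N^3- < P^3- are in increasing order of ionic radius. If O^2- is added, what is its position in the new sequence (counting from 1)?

Electron counts and nuclear charges: Na^+ (Z=11, 10 e⁻), F^- (Z=9, 10 e⁻), O^2- (Z=8, 10 e⁻), N^3- (Z=7, 10 e⁻), P^3- (Z=15, 18 e⁻). Na^+ < F^- (both 10 e⁻, Z=11>9); F^- < O^2- (isoelectronic, higher Z=9 is smaller); O^2- < N^3- (isoelectronic, higher Z=8 is smaller); N^3- < P^3- (same group, period 2 vs 3).
Merged order: Na^+ < F^- < O^2- < N^3- < P^3- — O^2- is number 3.

3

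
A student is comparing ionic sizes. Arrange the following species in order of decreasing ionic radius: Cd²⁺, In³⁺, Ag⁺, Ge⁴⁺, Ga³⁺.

Ag⁺ > Cd²⁺ > In³⁺ > Ga³⁺ > Ge⁴⁺

Ge⁴⁺ (Z=32, 28 e⁻), Ga³⁺ (Z=31, 28 e⁻), In³⁺ (Z=49, 46 e⁻), Cd²⁺ (Z=48, 46 e⁻), Ag⁺ (Z=47, 46 e⁻). Ge⁴⁺ < Ga³⁺ (isoelectronic, higher Z=32 is smaller); Ga³⁺ < In³⁺ (same group, 1 shell fewer); In³⁺ < Cd²⁺ (isoelectronic, higher Z=49 is smaller); Cd²⁺ < Ag⁺ (both 46 e⁻, Z=48>47).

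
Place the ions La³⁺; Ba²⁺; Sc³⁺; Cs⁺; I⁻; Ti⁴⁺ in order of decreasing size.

Work out protons and electrons: Ti⁴⁺ (Z=22, 18 e⁻), Sc³⁺ (Z=21, 18 e⁻), La³⁺ (Z=57, 54 e⁻), Ba²⁺ (Z=56, 54 e⁻), Cs⁺ (Z=55, 54 e⁻), I⁻ (Z=53, 54 e⁻). Ti⁴⁺ < Sc³⁺ (isoelectronic, higher Z=22 is smaller); Sc³⁺ < La³⁺ (same group, period 4 vs 6); La³⁺ < Ba²⁺ (isoelectronic, higher Z=57 is smaller); Ba²⁺ < Cs⁺ (both 54 e⁻, Z=56>55); Cs⁺ < I⁻ (isoelectronic, higher Z=55 is smaller).

I⁻ > Cs⁺ > Ba²⁺ > La³⁺ > Sc³⁺ > Ti⁴⁺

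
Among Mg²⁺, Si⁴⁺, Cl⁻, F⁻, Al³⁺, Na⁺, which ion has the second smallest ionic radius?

Work out protons and electrons: Si⁴⁺ has 10 e⁻ (Z=14), Al³⁺ has 10 e⁻ (Z=13), Mg²⁺ has 10 e⁻ (Z=12), Na⁺ has 10 e⁻ (Z=11), F⁻ has 10 e⁻ (Z=9), Cl⁻ has 18 e⁻ (Z=17). Si⁴⁺ < Al³⁺ (both 10 e⁻, Z=14>13); Al³⁺ < Mg²⁺ (both 10 e⁻, Z=13>12); Mg²⁺ < Na⁺ (both 10 e⁻, Z=12>11); Na⁺ < F⁻ (isoelectronic, higher Z=11 is smaller); F⁻ < Cl⁻ (same group, 1 shell fewer).
That gives Si⁴⁺ < Al³⁺ < Mg²⁺ < Na⁺ < F⁻ < Cl⁻. From the smallest end, number 2 is Al³⁺.

Al³⁺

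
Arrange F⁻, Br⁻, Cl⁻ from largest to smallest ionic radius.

Br⁻ > Cl⁻ > F⁻

Same group, same charge. Going down the group adds an extra shell of electrons, so the ion gets larger: F⁻ is highest in the group and smallest.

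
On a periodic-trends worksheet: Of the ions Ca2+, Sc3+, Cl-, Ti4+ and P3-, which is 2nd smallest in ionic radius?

Sc3+

These species are isoelectronic with 18 electrons. The only difference is the number of protons: Ti4+ (Z=22), Sc3+ (Z=21), Ca2+ (Z=20), Cl- (Z=17), P3- (Z=15). The strongest nuclear pull (Ti4+) gives the smallest ion.
Full ascending order: Ti4+ < Sc3+ < Ca2+ < Cl- < P3-. Counting from the smallest, position 2 is Sc3+.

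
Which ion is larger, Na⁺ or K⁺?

K⁺

These ions sit in one column with identical charge. Each step down the periodic table adds a principal shell, increasing the radius.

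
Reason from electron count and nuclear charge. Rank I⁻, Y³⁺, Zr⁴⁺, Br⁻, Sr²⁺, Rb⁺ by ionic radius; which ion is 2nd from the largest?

Electron counts and nuclear charges: Zr⁴⁺ (Z=40, 36 e⁻), Y³⁺ (Z=39, 36 e⁻), Sr²⁺ (Z=38, 36 e⁻), Rb⁺ (Z=37, 36 e⁻), Br⁻ (Z=35, 36 e⁻), I⁻ (Z=53, 54 e⁻). Zr⁴⁺ < Y³⁺ (isoelectronic, higher Z=40 is smaller); Y³⁺ < Sr²⁺ (isoelectronic, higher Z=39 is smaller); Sr²⁺ < Rb⁺ (isoelectronic, higher Z=38 is smaller); Rb⁺ < Br⁻ (both 36 e⁻, Z=37>35); Br⁻ < I⁻ (same group, period 4 vs 5).
Ordering: Zr⁴⁺ < Y³⁺ < Sr²⁺ < Rb⁺ < Br⁻ < I⁻. The 2nd largest is Br⁻.

Br⁻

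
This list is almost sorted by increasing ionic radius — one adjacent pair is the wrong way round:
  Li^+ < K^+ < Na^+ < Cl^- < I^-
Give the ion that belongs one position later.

K^+

The pair K^+, Na^+ is the wrong way round — same group and charge — period 3 sits above period 4, so Na^+ is smaller. All other adjacent pairs agree with periodic trends, so K^+ is the misplaced ion.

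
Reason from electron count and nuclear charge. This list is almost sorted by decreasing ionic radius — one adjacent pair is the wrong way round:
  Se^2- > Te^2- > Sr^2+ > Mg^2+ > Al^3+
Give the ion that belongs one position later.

Se^2-

Scanning neighbour by neighbour, only Se^2-/Te^2- violates a trend: both in group 16 with the same charge; Se^2- (period 4) has the smaller radius. That makes Se^2- the one sitting a position early relative to where it belongs.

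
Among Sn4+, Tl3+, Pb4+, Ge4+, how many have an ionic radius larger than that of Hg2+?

0

Ge4+ has 28 e⁻ (Z=32), Sn4+ has 46 e⁻ (Z=50), Pb4+ has 78 e⁻ (Z=82), Tl3+ has 78 e⁻ (Z=81), Hg2+ has 78 e⁻ (Z=80). Ge4+ < Sn4+ (same group, period 4 vs 5); Sn4+ < Pb4+ (same group, 1 shell fewer); Pb4+ < Tl3+ (isoelectronic, higher Z=82 is smaller); Tl3+ < Hg2+ (both 78 e⁻, Z=81>80).
Placing each against Hg2+: smaller — Ge4+, Sn4+, Pb4+, Tl3+; larger — none. Count: 0.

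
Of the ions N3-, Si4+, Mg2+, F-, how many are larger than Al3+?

3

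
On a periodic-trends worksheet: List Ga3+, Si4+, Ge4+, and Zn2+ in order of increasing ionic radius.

Work out protons and electrons: Si4+ has 10 e⁻ (Z=14), Ge4+ has 28 e⁻ (Z=32), Ga3+ has 28 e⁻ (Z=31), Zn2+ has 28 e⁻ (Z=30). Si4+ < Ge4+ (same group, period 3 vs 4); Ge4+ < Ga3+ (both 28 e⁻, Z=32>31); Ga3+ < Zn2+ (both 28 e⁻, Z=31>30).

Si4+ < Ge4+ < Ga3+ < Zn2+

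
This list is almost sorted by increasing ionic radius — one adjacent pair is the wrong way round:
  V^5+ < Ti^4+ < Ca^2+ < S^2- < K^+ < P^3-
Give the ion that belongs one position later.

Scanning neighbour by neighbour, only S^2-/K^+ violates a trend: they are isoelectronic (18 e⁻) and K has more protons than S (19 vs 16), making K^+ smaller. That makes S^2- the one sitting a position early relative to where it belongs.

S^2-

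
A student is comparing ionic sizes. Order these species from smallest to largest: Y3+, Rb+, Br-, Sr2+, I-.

Y3+ < Sr2+ < Rb+ < Br- < I-

Electron counts and nuclear charges: Y3+ has 36 e⁻ (Z=39), Sr2+ has 36 e⁻ (Z=38), Rb+ has 36 e⁻ (Z=37), Br- has 36 e⁻ (Z=35), I- has 54 e⁻ (Z=53). Y3+ < Sr2+ (isoelectronic, higher Z=39 is smaller); Sr2+ < Rb+ (both 36 e⁻, Z=38>37); Rb+ < Br- (isoelectronic, higher Z=37 is smaller); Br- < I- (same group, period 4 vs 5).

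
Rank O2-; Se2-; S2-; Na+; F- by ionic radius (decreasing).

Se2- > S2- > O2- > F- > Na+

First list Z and electron count for each: Na+: 10 e⁻, Z=11, F-: 10 e⁻, Z=9, O2-: 10 e⁻, Z=8, S2-: 18 e⁻, Z=16, Se2-: 36 e⁻, Z=34. Na+ < F- (both 10 e⁻, Z=11>9); F- < O2- (isoelectronic, higher Z=9 is smaller); O2- < S2- (same group, period 2 vs 3); S2- < Se2- (same group, 1 shell fewer).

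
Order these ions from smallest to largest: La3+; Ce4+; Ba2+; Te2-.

Ce4+ < La3+ < Ba2+ < Te2-

Each ion has 54 electrons. The ranking follows nuclear charge in reverse — greater Z gives a smaller radius. Ce4+ (Z=58), La3+ (Z=57), Ba2+ (Z=56), Te2- (Z=52).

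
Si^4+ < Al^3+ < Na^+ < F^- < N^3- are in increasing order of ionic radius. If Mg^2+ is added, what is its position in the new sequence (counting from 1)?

These species are isoelectronic with 10 electrons. The only difference is the number of protons: Si^4+ (Z=14), Al^3+ (Z=13), Mg^2+ (Z=12), Na^+ (Z=11), F^- (Z=9), N^3- (Z=7). The strongest nuclear pull (Si^4+) gives the smallest ion.
The complete sequence is Si^4+ < Al^3+ < Mg^2+ < Na^+ < F^- < N^3-. Mg^2+ sits at position 3.

3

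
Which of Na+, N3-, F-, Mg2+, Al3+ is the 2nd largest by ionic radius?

Each ion has 10 electrons. The ranking follows nuclear charge in reverse — greater Z gives a smaller radius. Al3+ (Z=13), Mg2+ (Z=12), Na+ (Z=11), F- (Z=9), N3- (Z=7).
That gives Al3+ < Mg2+ < Na+ < F- < N3-. From the largest end, number 2 is F-.

F-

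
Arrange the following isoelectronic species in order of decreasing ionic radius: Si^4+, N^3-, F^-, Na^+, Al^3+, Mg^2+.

N^3- > F^- > Na^+ > Mg^2+ > Al^3+ > Si^4+

Each ion has 10 electrons. The ranking follows nuclear charge in reverse — greater Z gives a smaller radius. Si^4+ (Z=14), Al^3+ (Z=13), Mg^2+ (Z=12), Na^+ (Z=11), F^- (Z=9), N^3- (Z=7).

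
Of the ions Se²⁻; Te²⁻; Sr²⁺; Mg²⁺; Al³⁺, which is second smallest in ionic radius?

First list Z and electron count for each: Al³⁺ has 10 e⁻ (Z=13), Mg²⁺ has 10 e⁻ (Z=12), Sr²⁺ has 36 e⁻ (Z=38), Se²⁻ has 36 e⁻ (Z=34), Te²⁻ has 54 e⁻ (Z=52). Al³⁺ < Mg²⁺ (isoelectronic, higher Z=13 is smaller); Mg²⁺ < Sr²⁺ (same group, 2 shells fewer); Sr²⁺ < Se²⁻ (both 36 e⁻, Z=38>34); Se²⁻ < Te²⁻ (same group, period 4 vs 5).
Full ascending order: Al³⁺ < Mg²⁺ < Sr²⁺ < Se²⁻ < Te²⁻. Counting from the smallest, position 2 is Mg²⁺.

Mg²⁺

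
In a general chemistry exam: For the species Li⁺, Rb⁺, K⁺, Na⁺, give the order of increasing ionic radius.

Li⁺ < Na⁺ < K⁺ < Rb⁺

These ions sit in one column with identical charge. Each step down the periodic table adds a principal shell, increasing the radius.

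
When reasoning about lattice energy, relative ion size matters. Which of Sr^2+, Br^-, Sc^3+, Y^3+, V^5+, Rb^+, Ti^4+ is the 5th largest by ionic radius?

Sc^3+

First list Z and electron count for each: V^5+ has 18 e⁻ (Z=23), Ti^4+ has 18 e⁻ (Z=22), Sc^3+ has 18 e⁻ (Z=21), Y^3+ has 36 e⁻ (Z=39), Sr^2+ has 36 e⁻ (Z=38), Rb^+ has 36 e⁻ (Z=37), Br^- has 36 e⁻ (Z=35). V^5+ < Ti^4+ (isoelectronic, higher Z=23 is smaller); Ti^4+ < Sc^3+ (isoelectronic, higher Z=22 is smaller); Sc^3+ < Y^3+ (same group, period 4 vs 5); Y^3+ < Sr^2+ (isoelectronic, higher Z=39 is smaller); Sr^2+ < Rb^+ (isoelectronic, higher Z=38 is smaller); Rb^+ < Br^- (isoelectronic, higher Z=37 is smaller).
Full ascending order: V^5+ < Ti^4+ < Sc^3+ < Y^3+ < Sr^2+ < Rb^+ < Br^-. Counting from the largest, position 5 is Sc^3+.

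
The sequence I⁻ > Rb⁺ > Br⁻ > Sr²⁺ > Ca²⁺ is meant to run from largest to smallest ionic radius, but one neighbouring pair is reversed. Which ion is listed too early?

Rb⁺

The pair Rb⁺, Br⁻ is the wrong way round — Rb⁺ and Br⁻ share 36 electrons; the higher nuclear charge on Rb (Z=37) contracts it more, so Rb⁺ < Br⁻. All other adjacent pairs agree with periodic trends, so Rb⁺ is the misplaced ion.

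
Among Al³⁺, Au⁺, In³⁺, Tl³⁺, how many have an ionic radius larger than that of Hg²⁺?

1

Tabulating Z and e⁻: Al³⁺ has 10 e⁻ (Z=13), In³⁺ has 46 e⁻ (Z=49), Tl³⁺ has 78 e⁻ (Z=81), Hg²⁺ has 78 e⁻ (Z=80), Au⁺ has 78 e⁻ (Z=79). Al³⁺ < In³⁺ (same group, period 3 vs 5); In³⁺ < Tl³⁺ (same group, 1 shell fewer); Tl³⁺ < Hg²⁺ (isoelectronic, higher Z=81 is smaller); Hg²⁺ < Au⁺ (both 78 e⁻, Z=80>79).
Overall: Al³⁺ < In³⁺ < Tl³⁺ < Hg²⁺ < Au⁺. Hg²⁺ has 3 below it and 1 above. That's 1.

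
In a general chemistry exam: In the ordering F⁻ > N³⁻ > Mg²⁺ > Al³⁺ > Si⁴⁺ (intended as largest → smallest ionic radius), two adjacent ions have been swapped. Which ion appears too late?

Compare adjacent ions: they are isoelectronic (10 e⁻) and F has more protons than N (9 vs 7), making F⁻ smaller — yet in this decreasing list F⁻ sits before N³⁻. Nothing else is reversed, so N³⁻ should move one place to the left.

N³⁻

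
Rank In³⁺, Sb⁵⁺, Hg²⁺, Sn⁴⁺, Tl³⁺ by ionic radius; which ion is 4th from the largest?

Sn⁴⁺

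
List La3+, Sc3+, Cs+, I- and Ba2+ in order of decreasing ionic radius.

Sc3+: 18 e⁻, Z=21, La3+: 54 e⁻, Z=57, Ba2+: 54 e⁻, Z=56, Cs+: 54 e⁻, Z=55, I-: 54 e⁻, Z=53. Sc3+ < La3+ (same group, period 4 vs 6); La3+ < Ba2+ (isoelectronic, higher Z=57 is smaller); Ba2+ < Cs+ (isoelectronic, higher Z=56 is smaller); Cs+ < I- (isoelectronic, higher Z=55 is smaller).

I- > Cs+ > Ba2+ > La3+ > Sc3+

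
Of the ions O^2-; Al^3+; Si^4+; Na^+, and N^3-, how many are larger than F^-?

2

All of these have 10 electrons (isoelectronic). With the same electron cloud, the ion with the most protons pulls it in tightest. Nuclear charges: Si^4+ (Z=14), Al^3+ (Z=13), Na^+ (Z=11), F^- (Z=9), O^2- (Z=8), N^3- (Z=7). Highest Z is smallest.
Placing each against F^-: smaller — Si^4+, Al^3+, Na^+; larger — O^2-, N^3-. Count: 2.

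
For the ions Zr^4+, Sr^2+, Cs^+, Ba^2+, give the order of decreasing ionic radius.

Cs^+ > Ba^2+ > Sr^2+ > Zr^4+

Electron counts and nuclear charges: Zr^4+ has 36 e⁻ (Z=40), Sr^2+ has 36 e⁻ (Z=38), Ba^2+ has 54 e⁻ (Z=56), Cs^+ has 54 e⁻ (Z=55). Zr^4+ < Sr^2+ (isoelectronic, higher Z=40 is smaller); Sr^2+ < Ba^2+ (same group, 1 shell fewer); Ba^2+ < Cs^+ (both 54 e⁻, Z=56>55).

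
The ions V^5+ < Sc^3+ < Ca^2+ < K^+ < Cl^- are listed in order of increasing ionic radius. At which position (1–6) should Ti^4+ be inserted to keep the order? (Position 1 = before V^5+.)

2

All of these have 18 electrons (isoelectronic). With the same electron cloud, the ion with the most protons pulls it in tightest. Nuclear charges: V^5+ (Z=23), Ti^4+ (Z=22), Sc^3+ (Z=21), Ca^2+ (Z=20), K^+ (Z=19), Cl^- (Z=17). Highest Z is smallest.
With Ti^4+ included the full order is V^5+ < Ti^4+ < Sc^3+ < Ca^2+ < K^+ < Cl^-, so it takes position 2.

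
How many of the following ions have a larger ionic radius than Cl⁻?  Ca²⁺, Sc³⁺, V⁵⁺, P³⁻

Each ion has 18 electrons. The ranking follows nuclear charge in reverse — greater Z gives a smaller radius. V⁵⁺ (Z=23), Sc³⁺ (Z=21), Ca²⁺ (Z=20), Cl⁻ (Z=17), P³⁻ (Z=15).
Placing each against Cl⁻: smaller — V⁵⁺, Sc³⁺, Ca²⁺; larger — P³⁻. That's 1.

1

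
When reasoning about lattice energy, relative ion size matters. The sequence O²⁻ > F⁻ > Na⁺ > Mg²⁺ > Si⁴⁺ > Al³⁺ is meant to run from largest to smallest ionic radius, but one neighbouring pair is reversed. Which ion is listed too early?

Compare adjacent ions: they are isoelectronic (10 e⁻) and Si has more protons than Al (14 vs 13), making Si⁴⁺ smaller — yet in this decreasing list Si⁴⁺ sits before Al³⁺. Nothing else is reversed, so Si⁴⁺ should move one place to the right.

Si⁴⁺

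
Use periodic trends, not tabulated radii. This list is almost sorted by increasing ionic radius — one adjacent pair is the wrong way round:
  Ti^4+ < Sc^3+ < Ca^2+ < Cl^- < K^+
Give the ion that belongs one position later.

Cl^-

Check each adjacent pair. Cl^- and K^+ are reversed: they are isoelectronic (18 e⁻) and K has more protons than Cl (19 vs 17), making K^+ smaller. No other neighbouring pair contradicts the periodic trends, so Cl^- is the ion listed too early.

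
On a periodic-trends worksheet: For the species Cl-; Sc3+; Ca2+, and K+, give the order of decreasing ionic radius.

Cl- > K+ > Ca2+ > Sc3+

These species are isoelectronic with 18 electrons. The only difference is the number of protons: Sc3+ (Z=21), Ca2+ (Z=20), K+ (Z=19), Cl- (Z=17). The strongest nuclear pull (Sc3+) gives the smallest ion.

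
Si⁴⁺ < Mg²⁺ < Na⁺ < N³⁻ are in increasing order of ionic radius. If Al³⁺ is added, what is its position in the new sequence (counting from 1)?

2

All of these have 10 electrons (isoelectronic). With the same electron cloud, the ion with the most protons pulls it in tightest. Nuclear charges: Si⁴⁺ (Z=14), Al³⁺ (Z=13), Mg²⁺ (Z=12), Na⁺ (Z=11), N³⁻ (Z=7). Highest Z is smallest.
With Al³⁺ included the full order is Si⁴⁺ < Al³⁺ < Mg²⁺ < Na⁺ < N³⁻, so it takes position 2.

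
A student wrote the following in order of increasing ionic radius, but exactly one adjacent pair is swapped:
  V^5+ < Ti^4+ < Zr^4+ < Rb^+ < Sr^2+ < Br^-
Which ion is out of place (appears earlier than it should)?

Rb^+

Compare adjacent ions: both have 36 electrons but Z(Sr)=38 > Z(Rb)=37, so Sr^2+ should be the smaller of the two — yet in this increasing list Rb^+ sits before Sr^2+. Nothing else is reversed, so Rb^+ should move one place to the right.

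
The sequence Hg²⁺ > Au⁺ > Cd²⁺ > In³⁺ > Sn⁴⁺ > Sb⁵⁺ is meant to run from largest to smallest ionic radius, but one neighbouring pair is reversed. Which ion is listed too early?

Hg²⁺

Scanning neighbour by neighbour, only Hg²⁺/Au⁺ violates a trend: they are isoelectronic (78 e⁻) and Hg has more protons than Au (80 vs 79), making Hg²⁺ smaller. That makes Hg²⁺ the one sitting a position early relative to where it belongs.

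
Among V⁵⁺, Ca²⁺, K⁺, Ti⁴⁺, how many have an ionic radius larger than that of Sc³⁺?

Isoelectronic series (18 e⁻ each). Size is set by nuclear charge: more protons means a smaller ion. V⁵⁺ (Z=23), Ti⁴⁺ (Z=22), Sc³⁺ (Z=21), Ca²⁺ (Z=20), K⁺ (Z=19).
Relative to Sc³⁺, the ions that are larger are Ca²⁺, K⁺. So 2 are larger.

2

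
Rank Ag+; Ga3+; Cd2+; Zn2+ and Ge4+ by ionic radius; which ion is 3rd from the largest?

Tabulating Z and e⁻: Ge4+: 28 e⁻, Z=32, Ga3+: 28 e⁻, Z=31, Zn2+: 28 e⁻, Z=30, Cd2+: 46 e⁻, Z=48, Ag+: 46 e⁻, Z=47. Ge4+ < Ga3+ (isoelectronic, higher Z=32 is smaller); Ga3+ < Zn2+ (both 28 e⁻, Z=31>30); Zn2+ < Cd2+ (same group, period 4 vs 5); Cd2+ < Ag+ (isoelectronic, higher Z=48 is smaller).
So the order is Ge4+ < Ga3+ < Zn2+ < Cd2+ < Ag+; the 3rd-largest ion is Zn2+.

Zn2+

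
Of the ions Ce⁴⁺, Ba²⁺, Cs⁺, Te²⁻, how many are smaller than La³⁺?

1

Isoelectronic series (54 e⁻ each). Size is set by nuclear charge: more protons means a smaller ion. Ce⁴⁺ (Z=58), La³⁺ (Z=57), Ba²⁺ (Z=56), Cs⁺ (Z=55), Te²⁻ (Z=52).
Relative to La³⁺, the ions that are smaller are Ce⁴⁺. Count: 1.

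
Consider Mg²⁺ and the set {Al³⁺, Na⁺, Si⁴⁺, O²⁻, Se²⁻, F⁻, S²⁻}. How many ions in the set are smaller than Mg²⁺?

Tabulating Z and e⁻: Si⁴⁺: 10 e⁻, Z=14, Al³⁺: 10 e⁻, Z=13, Mg²⁺: 10 e⁻, Z=12, Na⁺: 10 e⁻, Z=11, F⁻: 10 e⁻, Z=9, O²⁻: 10 e⁻, Z=8, S²⁻: 18 e⁻, Z=16, Se²⁻: 36 e⁻, Z=34. Si⁴⁺ < Al³⁺ (both 10 e⁻, Z=14>13); Al³⁺ < Mg²⁺ (both 10 e⁻, Z=13>12); Mg²⁺ < Na⁺ (isoelectronic, higher Z=12 is smaller); Na⁺ < F⁻ (isoelectronic, higher Z=11 is smaller); F⁻ < O²⁻ (both 10 e⁻, Z=9>8); O²⁻ < S²⁻ (same group, period 2 vs 3); S²⁻ < Se²⁻ (same group, period 3 vs 4).
Overall: Si⁴⁺ < Al³⁺ < Mg²⁺ < Na⁺ < F⁻ < O²⁻ < S²⁻ < Se²⁻. Mg²⁺ has 2 below it and 5 above. So 2 are smaller.

2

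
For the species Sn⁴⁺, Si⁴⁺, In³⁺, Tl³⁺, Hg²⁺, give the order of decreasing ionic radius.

Hg²⁺ > Tl³⁺ > In³⁺ > Sn⁴⁺ > Si⁴⁺

First list Z and electron count for each: Si⁴⁺: 10 e⁻, Z=14, Sn⁴⁺: 46 e⁻, Z=50, In³⁺: 46 e⁻, Z=49, Tl³⁺: 78 e⁻, Z=81, Hg²⁺: 78 e⁻, Z=80. Si⁴⁺ < Sn⁴⁺ (same group, period 3 vs 5); Sn⁴⁺ < In³⁺ (both 46 e⁻, Z=50>49); In³⁺ < Tl³⁺ (same group, 1 shell fewer); Tl³⁺ < Hg²⁺ (isoelectronic, higher Z=81 is smaller).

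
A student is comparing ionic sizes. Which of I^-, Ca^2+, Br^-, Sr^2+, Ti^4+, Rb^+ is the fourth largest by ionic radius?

Sr^2+

Tabulating Z and e⁻: Ti^4+: 18 e⁻, Z=22, Ca^2+: 18 e⁻, Z=20, Sr^2+: 36 e⁻, Z=38, Rb^+: 36 e⁻, Z=37, Br^-: 36 e⁻, Z=35, I^-: 54 e⁻, Z=53. Ti^4+ < Ca^2+ (isoelectronic, higher Z=22 is smaller); Ca^2+ < Sr^2+ (same group, 1 shell fewer); Sr^2+ < Rb^+ (both 36 e⁻, Z=38>37); Rb^+ < Br^- (isoelectronic, higher Z=37 is smaller); Br^- < I^- (same group, 1 shell fewer).
Full ascending order: Ti^4+ < Ca^2+ < Sr^2+ < Rb^+ < Br^- < I^-. Counting from the largest, position 4 is Sr^2+.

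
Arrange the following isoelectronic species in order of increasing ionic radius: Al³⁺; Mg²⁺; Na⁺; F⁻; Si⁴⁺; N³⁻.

All of these have 10 electrons (isoelectronic). With the same electron cloud, the ion with the most protons pulls it in tightest. Nuclear charges: Si⁴⁺ (Z=14), Al³⁺ (Z=13), Mg²⁺ (Z=12), Na⁺ (Z=11), F⁻ (Z=9), N³⁻ (Z=7). Highest Z is smallest.

Si⁴⁺ < Al³⁺ < Mg²⁺ < Na⁺ < F⁻ < N³⁻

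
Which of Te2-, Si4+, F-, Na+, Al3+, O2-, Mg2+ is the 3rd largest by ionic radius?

Work out protons and electrons: Si4+: 10 e⁻, Z=14, Al3+: 10 e⁻, Z=13, Mg2+: 10 e⁻, Z=12, Na+: 10 e⁻, Z=11, F-: 10 e⁻, Z=9, O2-: 10 e⁻, Z=8, Te2-: 54 e⁻, Z=52. Si4+ < Al3+ (isoelectronic, higher Z=14 is smaller); Al3+ < Mg2+ (isoelectronic, higher Z=13 is smaller); Mg2+ < Na+ (both 10 e⁻, Z=12>11); Na+ < F- (isoelectronic, higher Z=11 is smaller); F- < O2- (isoelectronic, higher Z=9 is smaller); O2- < Te2- (same group, 3 shells fewer).
That gives Si4+ < Al3+ < Mg2+ < Na+ < F- < O2- < Te2-. From the largest end, number 3 is F-.

F-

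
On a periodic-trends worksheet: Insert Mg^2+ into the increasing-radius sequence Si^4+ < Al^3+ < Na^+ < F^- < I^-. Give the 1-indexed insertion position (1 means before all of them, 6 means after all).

3

Tabulating Z and e⁻: Si^4+: 10 e⁻, Z=14, Al^3+: 10 e⁻, Z=13, Mg^2+: 10 e⁻, Z=12, Na^+: 10 e⁻, Z=11, F^-: 10 e⁻, Z=9, I^-: 54 e⁻, Z=53. Si^4+ < Al^3+ (both 10 e⁻, Z=14>13); Al^3+ < Mg^2+ (both 10 e⁻, Z=13>12); Mg^2+ < Na^+ (both 10 e⁻, Z=12>11); Na^+ < F^- (both 10 e⁻, Z=11>9); F^- < I^- (same group, 3 shells fewer).
Merged order: Si^4+ < Al^3+ < Mg^2+ < Na^+ < F^- < I^- — Mg^2+ is number 3.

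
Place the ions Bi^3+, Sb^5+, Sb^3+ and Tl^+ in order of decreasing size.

Tl^+ > Bi^3+ > Sb^3+ > Sb^5+

Work out protons and electrons: Sb^5+ (Z=51, 46 e⁻), Sb^3+ (Z=51, 48 e⁻), Bi^3+ (Z=83, 80 e⁻), Tl^+ (Z=81, 80 e⁻). Sb^5+ < Sb^3+ (higher charge on the same element); Sb^3+ < Bi^3+ (same group, 1 shell fewer); Bi^3+ < Tl^+ (isoelectronic, higher Z=83 is smaller).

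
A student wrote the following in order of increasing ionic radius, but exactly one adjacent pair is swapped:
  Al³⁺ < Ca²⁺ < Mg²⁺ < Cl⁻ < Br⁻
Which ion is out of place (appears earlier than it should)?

Check each adjacent pair. Ca²⁺ and Mg²⁺ are reversed: same group and charge — period 3 sits above period 4, so Mg²⁺ is smaller. No other neighbouring pair contradicts the periodic trends, so Ca²⁺ is the ion listed too early.

Ca²⁺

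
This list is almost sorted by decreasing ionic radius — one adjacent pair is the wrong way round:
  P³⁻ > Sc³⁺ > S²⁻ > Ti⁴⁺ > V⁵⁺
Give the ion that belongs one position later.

Sc³⁺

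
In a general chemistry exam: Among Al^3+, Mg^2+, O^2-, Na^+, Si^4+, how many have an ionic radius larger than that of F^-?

All of these have 10 electrons (isoelectronic). With the same electron cloud, the ion with the most protons pulls it in tightest. Nuclear charges: Si^4+ (Z=14), Al^3+ (Z=13), Mg^2+ (Z=12), Na^+ (Z=11), F^- (Z=9), O^2- (Z=8). Highest Z is smallest.
Ordering all of them (including F^-) by radius gives Si^4+ < Al^3+ < Mg^2+ < Na^+ < F^- < O^2-. That's 1.

1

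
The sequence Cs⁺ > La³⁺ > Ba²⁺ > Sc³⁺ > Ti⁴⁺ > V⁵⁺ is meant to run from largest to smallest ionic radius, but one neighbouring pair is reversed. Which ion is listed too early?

La³⁺

Compare adjacent ions: they are isoelectronic (54 e⁻) and La has more protons than Ba (57 vs 56), making La³⁺ smaller — yet in this decreasing list La³⁺ sits before Ba²⁺. Nothing else is reversed, so La³⁺ should move one place to the right.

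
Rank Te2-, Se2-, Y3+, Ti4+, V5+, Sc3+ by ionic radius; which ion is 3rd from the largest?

Y3+

Tabulating Z and e⁻: V5+ has 18 e⁻ (Z=23), Ti4+ has 18 e⁻ (Z=22), Sc3+ has 18 e⁻ (Z=21), Y3+ has 36 e⁻ (Z=39), Se2- has 36 e⁻ (Z=34), Te2- has 54 e⁻ (Z=52). V5+ < Ti4+ (both 18 e⁻, Z=23>22); Ti4+ < Sc3+ (both 18 e⁻, Z=22>21); Sc3+ < Y3+ (same group, 1 shell fewer); Y3+ < Se2- (both 36 e⁻, Z=39>34); Se2- < Te2- (same group, period 4 vs 5).
Full ascending order: V5+ < Ti4+ < Sc3+ < Y3+ < Se2- < Te2-. Counting from the largest, position 3 is Y3+.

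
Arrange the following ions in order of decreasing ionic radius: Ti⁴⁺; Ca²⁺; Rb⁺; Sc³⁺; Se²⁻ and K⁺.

Se²⁻ > Rb⁺ > K⁺ > Ca²⁺ > Sc³⁺ > Ti⁴⁺

Work out protons and electrons: Ti⁴⁺ has 18 e⁻ (Z=22), Sc³⁺ has 18 e⁻ (Z=21), Ca²⁺ has 18 e⁻ (Z=20), K⁺ has 18 e⁻ (Z=19), Rb⁺ has 36 e⁻ (Z=37), Se²⁻ has 36 e⁻ (Z=34). Ti⁴⁺ < Sc³⁺ (both 18 e⁻, Z=22>21); Sc³⁺ < Ca²⁺ (both 18 e⁻, Z=21>20); Ca²⁺ < K⁺ (isoelectronic, higher Z=20 is smaller); K⁺ < Rb⁺ (same group, 1 shell fewer); Rb⁺ < Se²⁻ (both 36 e⁻, Z=37>34).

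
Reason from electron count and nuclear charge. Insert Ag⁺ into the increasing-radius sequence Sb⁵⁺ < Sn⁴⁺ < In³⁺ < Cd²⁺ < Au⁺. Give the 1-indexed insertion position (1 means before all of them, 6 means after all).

Work out protons and electrons: Sb⁵⁺: 46 e⁻, Z=51, Sn⁴⁺: 46 e⁻, Z=50, In³⁺: 46 e⁻, Z=49, Cd²⁺: 46 e⁻, Z=48, Ag⁺: 46 e⁻, Z=47, Au⁺: 78 e⁻, Z=79. Sb⁵⁺ < Sn⁴⁺ (isoelectronic, higher Z=51 is smaller); Sn⁴⁺ < In³⁺ (both 46 e⁻, Z=50>49); In³⁺ < Cd²⁺ (isoelectronic, higher Z=49 is smaller); Cd²⁺ < Ag⁺ (isoelectronic, higher Z=48 is smaller); Ag⁺ < Au⁺ (same group, 1 shell fewer).
Merged order: Sb⁵⁺ < Sn⁴⁺ < In³⁺ < Cd²⁺ < Ag⁺ < Au⁺ — Ag⁺ is number 5.

5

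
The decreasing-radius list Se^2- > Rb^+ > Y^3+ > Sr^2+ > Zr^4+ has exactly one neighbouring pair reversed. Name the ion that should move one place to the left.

Sr^2+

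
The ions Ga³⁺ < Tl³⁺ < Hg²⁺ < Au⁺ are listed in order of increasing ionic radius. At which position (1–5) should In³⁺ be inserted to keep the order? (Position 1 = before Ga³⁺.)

Electron counts and nuclear charges: Ga³⁺: 28 e⁻, Z=31, In³⁺: 46 e⁻, Z=49, Tl³⁺: 78 e⁻, Z=81, Hg²⁺: 78 e⁻, Z=80, Au⁺: 78 e⁻, Z=79. Ga³⁺ < In³⁺ (same group, period 4 vs 5); In³⁺ < Tl³⁺ (same group, 1 shell fewer); Tl³⁺ < Hg²⁺ (both 78 e⁻, Z=81>80); Hg²⁺ < Au⁺ (both 78 e⁻, Z=80>79).
Putting In³⁺ in gives Ga³⁺ < In³⁺ < Tl³⁺ < Hg²⁺ < Au⁺; it lands at slot 2.

2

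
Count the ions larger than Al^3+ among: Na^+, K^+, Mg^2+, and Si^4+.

3

Electron counts and nuclear charges: Si^4+ (Z=14, 10 e⁻), Al^3+ (Z=13, 10 e⁻), Mg^2+ (Z=12, 10 e⁻), Na^+ (Z=11, 10 e⁻), K^+ (Z=19, 18 e⁻). Si^4+ < Al^3+ (both 10 e⁻, Z=14>13); Al^3+ < Mg^2+ (isoelectronic, higher Z=13 is smaller); Mg^2+ < Na^+ (both 10 e⁻, Z=12>11); Na^+ < K^+ (same group, period 3 vs 4).
Relative to Al^3+, the ions that are larger are Mg^2+, Na^+, K^+. Count: 3.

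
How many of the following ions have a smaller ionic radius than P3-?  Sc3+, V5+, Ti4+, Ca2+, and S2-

5

These species are isoelectronic with 18 electrons. The only difference is the number of protons: V5+ (Z=23), Ti4+ (Z=22), Sc3+ (Z=21), Ca2+ (Z=20), S2- (Z=16), P3- (Z=15). The strongest nuclear pull (V5+) gives the smallest ion.
Relative to P3-, the ions that are smaller are V5+, Ti4+, Sc3+, Ca2+, S2-. So 5 are smaller.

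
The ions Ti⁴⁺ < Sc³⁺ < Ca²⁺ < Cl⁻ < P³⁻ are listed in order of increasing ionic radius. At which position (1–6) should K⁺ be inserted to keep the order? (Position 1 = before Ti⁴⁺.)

4

These species are isoelectronic with 18 electrons. The only difference is the number of protons: Ti⁴⁺ (Z=22), Sc³⁺ (Z=21), Ca²⁺ (Z=20), K⁺ (Z=19), Cl⁻ (Z=17), P³⁻ (Z=15). The strongest nuclear pull (Ti⁴⁺) gives the smallest ion.
Merged order: Ti⁴⁺ < Sc³⁺ < Ca²⁺ < K⁺ < Cl⁻ < P³⁻ — K⁺ is number 4.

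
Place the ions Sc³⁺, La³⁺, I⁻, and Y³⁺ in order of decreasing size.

Electron counts and nuclear charges: Sc³⁺: 18 e⁻, Z=21, Y³⁺: 36 e⁻, Z=39, La³⁺: 54 e⁻, Z=57, I⁻: 54 e⁻, Z=53. Sc³⁺ < Y³⁺ (same group, 1 shell fewer); Y³⁺ < La³⁺ (same group, 1 shell fewer); La³⁺ < I⁻ (isoelectronic, higher Z=57 is smaller).

I⁻ > La³⁺ > Y³⁺ > Sc³⁺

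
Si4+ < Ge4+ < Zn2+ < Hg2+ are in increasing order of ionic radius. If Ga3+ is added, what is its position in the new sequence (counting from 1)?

First list Z and electron count for each: Si4+ (Z=14, 10 e⁻), Ge4+ (Z=32, 28 e⁻), Ga3+ (Z=31, 28 e⁻), Zn2+ (Z=30, 28 e⁻), Hg2+ (Z=80, 78 e⁻). Si4+ < Ge4+ (same group, period 3 vs 4); Ge4+ < Ga3+ (both 28 e⁻, Z=32>31); Ga3+ < Zn2+ (isoelectronic, higher Z=31 is smaller); Zn2+ < Hg2+ (same group, period 4 vs 6).
With Ga3+ included the full order is Si4+ < Ge4+ < Ga3+ < Zn2+ < Hg2+, so it takes position 3.

3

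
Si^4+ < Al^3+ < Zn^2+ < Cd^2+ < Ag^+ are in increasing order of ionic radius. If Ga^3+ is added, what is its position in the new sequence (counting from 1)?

Work out protons and electrons: Si^4+ (Z=14, 10 e⁻), Al^3+ (Z=13, 10 e⁻), Ga^3+ (Z=31, 28 e⁻), Zn^2+ (Z=30, 28 e⁻), Cd^2+ (Z=48, 46 e⁻), Ag^+ (Z=47, 46 e⁻). Si^4+ < Al^3+ (both 10 e⁻, Z=14>13); Al^3+ < Ga^3+ (same group, 1 shell fewer); Ga^3+ < Zn^2+ (isoelectronic, higher Z=31 is smaller); Zn^2+ < Cd^2+ (same group, 1 shell fewer); Cd^2+ < Ag^+ (isoelectronic, higher Z=48 is smaller).
The complete sequence is Si^4+ < Al^3+ < Ga^3+ < Zn^2+ < Cd^2+ < Ag^+. Ga^3+ sits at position 3.

3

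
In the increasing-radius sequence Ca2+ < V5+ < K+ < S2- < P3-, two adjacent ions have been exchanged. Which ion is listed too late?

Scanning neighbour by neighbour, only Ca2+/V5+ violates a trend: V5+ and Ca2+ share 18 electrons; the higher nuclear charge on V (Z=23) contracts it more, so V5+ < Ca2+. That makes V5+ the one sitting a position late relative to where it belongs.

V5+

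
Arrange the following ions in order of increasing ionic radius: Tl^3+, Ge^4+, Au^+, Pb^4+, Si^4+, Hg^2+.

Work out protons and electrons: Si^4+: 10 e⁻, Z=14, Ge^4+: 28 e⁻, Z=32, Pb^4+: 78 e⁻, Z=82, Tl^3+: 78 e⁻, Z=81, Hg^2+: 78 e⁻, Z=80, Au^+: 78 e⁻, Z=79. Si^4+ < Ge^4+ (same group, 1 shell fewer); Ge^4+ < Pb^4+ (same group, 2 shells fewer); Pb^4+ < Tl^3+ (both 78 e⁻, Z=82>81); Tl^3+ < Hg^2+ (isoelectronic, higher Z=81 is smaller); Hg^2+ < Au^+ (isoelectronic, higher Z=80 is smaller).

Si^4+ < Ge^4+ < Pb^4+ < Tl^3+ < Hg^2+ < Au^+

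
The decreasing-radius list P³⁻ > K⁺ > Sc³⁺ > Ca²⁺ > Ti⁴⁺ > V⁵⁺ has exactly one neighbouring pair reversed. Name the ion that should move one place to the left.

Scanning neighbour by neighbour, only Sc³⁺/Ca²⁺ violates a trend: both have 18 electrons but Z(Sc)=21 > Z(Ca)=20, so Sc³⁺ should be the smaller of the two. That makes Ca²⁺ the one sitting a position late relative to where it belongs.

Ca²⁺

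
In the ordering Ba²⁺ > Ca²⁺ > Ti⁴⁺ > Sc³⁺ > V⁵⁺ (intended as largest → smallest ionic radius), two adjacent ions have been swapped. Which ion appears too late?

Compare adjacent ions: they are isoelectronic (18 e⁻) and Ti has more protons than Sc (22 vs 21), making Ti⁴⁺ smaller — yet in this decreasing list Ti⁴⁺ sits before Sc³⁺. Nothing else is reversed, so Sc³⁺ should move one place to the left.

Sc³⁺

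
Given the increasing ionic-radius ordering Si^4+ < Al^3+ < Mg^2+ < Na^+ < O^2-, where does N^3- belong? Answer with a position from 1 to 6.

6

Isoelectronic series (10 e⁻ each). Size is set by nuclear charge: more protons means a smaller ion. Si^4+ (Z=14), Al^3+ (Z=13), Mg^2+ (Z=12), Na^+ (Z=11), O^2- (Z=8), N^3- (Z=7).
With N^3- included the full order is Si^4+ < Al^3+ < Mg^2+ < Na^+ < O^2- < N^3-, so it takes position 6.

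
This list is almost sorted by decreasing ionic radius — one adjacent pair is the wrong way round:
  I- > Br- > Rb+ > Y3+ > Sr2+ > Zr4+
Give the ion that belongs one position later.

Check each adjacent pair. Y3+ and Sr2+ are reversed: Y3+ and Sr2+ share 36 electrons; the higher nuclear charge on Y (Z=39) contracts it more, so Y3+ < Sr2+. No other neighbouring pair contradicts the periodic trends, so Y3+ is the ion listed too early.

Y3+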